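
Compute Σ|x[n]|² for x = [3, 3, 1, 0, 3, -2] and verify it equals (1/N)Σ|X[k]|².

Time domain:
Σ|x[n]|² = |3|² + |3|² + |1|² + |0|² + |3|² + |-2|² = 32.0000

Frequency domain:
(1/6)Σ|X[k]|² = (1/6)(|8|² + |1.5000-2.5981i|² + |0.5000-6.0622i|² + |6|² + |0.5000+6.0622i|² + |1.5000+2.5981i|²) = (1/6)·192.0000 = 32.0000

Both sides agree, confirming Parseval's theorem.

Σ|x[n]|² = (1/N)Σ|X[k]|² = 32.0000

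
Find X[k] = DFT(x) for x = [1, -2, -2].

X[k] = Σ(n=0 to 2) x[n] · ω_3^(nk)
where ω_3 = e^(-2πi/3)

Computing each X[k]:
X[0] = -3
X[1] = 3
X[2] = 3

X = [-3, 3, 3]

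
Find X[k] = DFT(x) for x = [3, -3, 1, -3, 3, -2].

X[k] = Σ(n=0 to 5) x[n] · ω_6^(nk)
where ω_6 = e^(-2πi/6)

Computing each X[k]:
X[0] = -1
X[1] = 1.5000+2.5981i
X[2] = 0.5000-0.8660i
X[3] = 15
X[4] = 0.5000+0.8660i
X[5] = 1.5000-2.5981i

X = [-1, 1.5000+2.5981i, 0.5000-0.8660i, 15, 0.5000+0.8660i, 1.5000-2.5981i]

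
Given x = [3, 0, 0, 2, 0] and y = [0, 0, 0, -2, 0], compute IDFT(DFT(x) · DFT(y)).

(x ⊛ y)[n] = Σ(m=0 to 4) x[m] · y[(n-m) mod 5]

Computing each output sample:
(x ⊛ y)[0] = 0
(x ⊛ y)[1] = -4
(x ⊛ y)[2] = 0
(x ⊛ y)[3] = -6
(x ⊛ y)[4] = 0

x ⊛ y = [0, -4, 0, -6, 0]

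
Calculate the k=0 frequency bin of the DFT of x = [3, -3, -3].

X[0] = Σ(n=0 to 2) x[n] · ω_3^0 = Σ x[n]
= (3) + (-3) + (-3)

X[0] = -3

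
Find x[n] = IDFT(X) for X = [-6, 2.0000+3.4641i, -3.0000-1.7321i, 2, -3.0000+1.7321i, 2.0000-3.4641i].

x[n] = (1/6) Σ(k=0 to 5) X[k] · e^(2πikn/6)

Computing each x[n]:
x[0] = -1
x[1] = -1
x[2] = -2
x[3] = -3
x[4] = 1
x[5] = 0

x = [-1, -1, -2, -3, 1, 0]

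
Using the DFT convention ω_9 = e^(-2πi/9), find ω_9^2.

ω_9^2 = e^(-2πi·2/9)
= cos(-2π·2/9) + i·sin(-2π·2/9)
= cos(-4π/9) + i·sin(-4π/9)

ω_9^2 = cos(-4π/9) + i·sin(-4π/9) = 0.1736-0.9848i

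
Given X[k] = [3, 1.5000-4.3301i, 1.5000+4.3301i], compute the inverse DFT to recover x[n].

x[n] = (1/3) Σ(k=0 to 2) X[k] · e^(2πikn/3)

Computing each x[n]:
x[0] = 2
x[1] = 3
x[2] = -2

x = [2, 3, -2]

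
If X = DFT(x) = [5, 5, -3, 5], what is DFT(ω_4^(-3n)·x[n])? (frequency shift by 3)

Modulation property: DFT(ω_4^(-3n)·x[n]) = X[(k-3) mod 4], so circularly shift X by 3 positions.

X[k-3] = [5, -3, 5, 5]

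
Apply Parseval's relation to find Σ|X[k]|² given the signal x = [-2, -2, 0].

Parseval: Σ|x[n]|² = (1/N)Σ|X[k]|², so Σ|X[k]|² = N·Σ|x[n]|² = 3·8.0000

Σ|X[k]|² = N·Σ|x[n]|² = 3·8.0000 = 24.0000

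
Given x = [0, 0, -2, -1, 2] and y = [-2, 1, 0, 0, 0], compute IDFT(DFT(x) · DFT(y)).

(x ⊛ y)[n] = Σ(m=0 to 4) x[m] · y[(n-m) mod 5]

Computing each output sample:
(x ⊛ y)[0] = 2
(x ⊛ y)[1] = 0
(x ⊛ y)[2] = 4
(x ⊛ y)[3] = 0
(x ⊛ y)[4] = -5

x ⊛ y = [2, 0, 4, 0, -5]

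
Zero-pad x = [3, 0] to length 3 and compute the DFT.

Original 2-point DFT: [3, 3]
Zero-padded 3-point DFT provides frequency interpolation.

DFT_3([x, 0, ...]) = [3, 3, 3]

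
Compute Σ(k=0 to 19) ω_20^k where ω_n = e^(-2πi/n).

Sum of all nth roots of unity equals 0 for n > 1 (geometric series with r ≠ 1).

0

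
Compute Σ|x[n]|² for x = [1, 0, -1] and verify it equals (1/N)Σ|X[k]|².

Time domain:
Σ|x[n]|² = |1|² + |0|² + |-1|² = 2.0000

Frequency domain:
(1/3)Σ|X[k]|² = (1/3)(|0|² + |1.5000-0.8660i|² + |1.5000+0.8660i|²) = (1/3)·6.0000 = 2.0000

Both sides agree, confirming Parseval's theorem.

Σ|x[n]|² = (1/N)Σ|X[k]|² = 2.0000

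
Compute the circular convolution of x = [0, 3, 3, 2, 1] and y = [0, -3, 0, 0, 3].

(x ⊛ y)[n] = Σ(m=0 to 4) x[m] · y[(n-m) mod 5]

Computing each output sample:
(x ⊛ y)[0] = 6
(x ⊛ y)[1] = 9
(x ⊛ y)[2] = -3
(x ⊛ y)[3] = -6
(x ⊛ y)[4] = -6

x ⊛ y = [6, 9, -3, -6, -6]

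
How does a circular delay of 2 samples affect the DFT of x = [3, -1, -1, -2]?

Time shift by 2: X_shifted[k] = ω_4^(2k) · X[k]
Shifted x = [-1, -2, 3, -1]

DFT(x[n-2]) = [-1, -4+1i, 5, -4-1i]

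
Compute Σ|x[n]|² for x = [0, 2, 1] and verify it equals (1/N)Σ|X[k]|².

Time domain:
Σ|x[n]|² = |0|² + |2|² + |1|² = 5.0000

Frequency domain:
(1/3)Σ|X[k]|² = (1/3)(|3|² + |-1.5000-0.8660i|² + |-1.5000+0.8660i|²) = (1/3)·15.0000 = 5.0000

Both sides agree, confirming Parseval's theorem.

Σ|x[n]|² = (1/N)Σ|X[k]|² = 5.0000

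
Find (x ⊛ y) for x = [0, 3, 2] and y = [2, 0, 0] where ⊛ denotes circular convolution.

(x ⊛ y)[n] = Σ(m=0 to 2) x[m] · y[(n-m) mod 3]

Computing each output sample:
(x ⊛ y)[0] = 0
(x ⊛ y)[1] = 6
(x ⊛ y)[2] = 4

x ⊛ y = [0, 6, 4]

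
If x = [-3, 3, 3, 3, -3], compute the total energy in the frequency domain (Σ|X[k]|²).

Parseval: Σ|x[n]|² = (1/N)Σ|X[k]|², so Σ|X[k]|² = N·Σ|x[n]|² = 5·45.0000

Σ|X[k]|² = N·Σ|x[n]|² = 5·45.0000 = 225.0000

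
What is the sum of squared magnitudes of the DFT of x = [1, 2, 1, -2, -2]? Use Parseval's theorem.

Parseval: Σ|x[n]|² = (1/N)Σ|X[k]|², so Σ|X[k]|² = N·Σ|x[n]|² = 5·14.0000

Σ|X[k]|² = N·Σ|x[n]|² = 5·14.0000 = 70.0000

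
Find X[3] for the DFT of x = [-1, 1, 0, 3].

X[3] = Σ(n=0 to 3) x[n] · ω_4^(3n) where ω_4 = e^(-2πi/4)
= (-1)·ω_4^0 + (1)·ω_4^3 + (0)·ω_4^6 + (3)·ω_4^9

X[3] = -1-2i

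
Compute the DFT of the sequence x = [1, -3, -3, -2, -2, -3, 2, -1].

X[k] = Σ(n=0 to 7) x[n] · ω_8^(nk)
where ω_8 = e^(-2πi/8)

Computing each X[k]:
X[0] = -11
X[1] = 3.7071+5.7071i
X[2] = 3i
X[3] = 2.2929-4.2929i
X[4] = 7
X[5] = 2.2929+4.2929i
X[6] = -3i
X[7] = 3.7071-5.7071i

X = [-11, 3.7071+5.7071i, 3i, 2.2929-4.2929i, 7, 2.2929+4.2929i, -3i, 3.7071-5.7071i]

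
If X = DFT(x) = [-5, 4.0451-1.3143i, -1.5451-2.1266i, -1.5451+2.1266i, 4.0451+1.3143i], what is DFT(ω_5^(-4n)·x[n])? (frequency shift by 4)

Modulation property: DFT(ω_5^(-4n)·x[n]) = X[(k-4) mod 5], so circularly shift X by 4 positions.

X[k-4] = [4.0451-1.3143i, -1.5451-2.1266i, -1.5451+2.1266i, 4.0451+1.3143i, -5]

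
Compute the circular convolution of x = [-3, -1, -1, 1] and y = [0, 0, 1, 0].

(x ⊛ y)[n] = Σ(m=0 to 3) x[m] · y[(n-m) mod 4]

Computing each output sample:
(x ⊛ y)[0] = -1
(x ⊛ y)[1] = 1
(x ⊛ y)[2] = -3
(x ⊛ y)[3] = -1

x ⊛ y = [-1, 1, -3, -1]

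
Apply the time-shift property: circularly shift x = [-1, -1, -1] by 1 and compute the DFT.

Time shift by 1: X_shifted[k] = ω_3^(1k) · X[k]
Shifted x = [-1, -1, -1]

DFT(x[n-1]) = [-3, 0, 0]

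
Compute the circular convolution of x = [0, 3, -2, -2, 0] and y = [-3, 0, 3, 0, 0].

(x ⊛ y)[n] = Σ(m=0 to 4) x[m] · y[(n-m) mod 5]

Computing each output sample:
(x ⊛ y)[0] = -6
(x ⊛ y)[1] = -9
(x ⊛ y)[2] = 6
(x ⊛ y)[3] = 15
(x ⊛ y)[4] = -6

x ⊛ y = [-6, -9, 6, 15, -6]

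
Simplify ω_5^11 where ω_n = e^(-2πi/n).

Since ω_5^5 = 1, powers reduce modulo 5.
11 mod 5 = 1
So ω_5^11 = ω_5^1 = e^(-2πi·1/5)

ω_5^11 = ω_5^1 = 0.3090-0.9511i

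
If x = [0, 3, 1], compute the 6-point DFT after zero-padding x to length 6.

Original 3-point DFT: [4, -2.0000-1.7321i, -2.0000+1.7321i]
Zero-padded 6-point DFT provides frequency interpolation.

DFT_6([x, 0, ...]) = [4, 1.0000-3.4641i, -2.0000-1.7321i, -2, -2.0000+1.7321i, 1.0000+3.4641i]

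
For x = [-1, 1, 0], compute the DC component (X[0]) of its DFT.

X[0] = Σ(n=0 to 2) x[n] · ω_3^0 = Σ x[n]
= (-1) + (1) + (0)

X[0] = 0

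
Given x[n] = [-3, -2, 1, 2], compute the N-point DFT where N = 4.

X[k] = Σ(n=0 to 3) x[n] · ω_4^(nk)
where ω_4 = e^(-2πi/4)

Computing each X[k]:
X[0] = -2
X[1] = -4+4i
X[2] = -2
X[3] = -4-4i

X = [-2, -4+4i, -2, -4-4i]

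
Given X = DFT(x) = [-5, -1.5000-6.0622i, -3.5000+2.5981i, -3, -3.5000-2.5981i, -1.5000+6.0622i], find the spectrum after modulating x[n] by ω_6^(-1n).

Modulation property: DFT(ω_6^(-1n)·x[n]) = X[(k-1) mod 6], so circularly shift X by 1 positions.

X[k-1] = [-1.5000+6.0622i, -5, -1.5000-6.0622i, -3.5000+2.5981i, -3, -3.5000-2.5981i]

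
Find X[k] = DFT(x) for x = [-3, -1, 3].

X[k] = Σ(n=0 to 2) x[n] · ω_3^(nk)
where ω_3 = e^(-2πi/3)

Computing each X[k]:
X[0] = -1
X[1] = -4.0000+3.4641i
X[2] = -4.0000-3.4641i

X = [-1, -4.0000+3.4641i, -4.0000-3.4641i]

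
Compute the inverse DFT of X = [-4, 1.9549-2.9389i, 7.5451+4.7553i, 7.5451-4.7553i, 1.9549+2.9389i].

x[n] = (1/5) Σ(k=0 to 4) X[k] · e^(2πikn/5)

Computing each x[n]:
x[0] = 3
x[1] = -3
x[2] = 2
x[3] = -3
x[4] = -3

x = [3, -3, 2, -3, -3]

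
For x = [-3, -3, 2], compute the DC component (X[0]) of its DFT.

X[0] = Σ(n=0 to 2) x[n] · ω_3^0 = Σ x[n]
= (-3) + (-3) + (2)

X[0] = -4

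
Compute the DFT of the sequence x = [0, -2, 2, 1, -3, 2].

X[k] = Σ(n=0 to 5) x[n] · ω_6^(nk)
where ω_6 = e^(-2πi/6)

Computing each X[k]:
X[0] = 0
X[1] = -0.5000-0.8660i
X[2] = 1.5000+7.7942i
X[3] = -2
X[4] = 1.5000-7.7942i
X[5] = -0.5000+0.8660i

X = [0, -0.5000-0.8660i, 1.5000+7.7942i, -2, 1.5000-7.7942i, -0.5000+0.8660i]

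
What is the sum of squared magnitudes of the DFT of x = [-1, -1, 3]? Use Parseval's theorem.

Parseval: Σ|x[n]|² = (1/N)Σ|X[k]|², so Σ|X[k]|² = N·Σ|x[n]|² = 3·11.0000

Σ|X[k]|² = N·Σ|x[n]|² = 3·11.0000 = 33.0000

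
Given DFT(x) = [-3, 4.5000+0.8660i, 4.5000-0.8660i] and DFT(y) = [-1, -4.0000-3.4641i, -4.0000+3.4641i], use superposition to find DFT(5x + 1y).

By linearity: DFT(5x + 1y) = 5·DFT(x) + 1·DFT(y)
= 5·[-3, 4.5000+0.8660i, 4.5000-0.8660i] + 1·[-1, -4.0000-3.4641i, -4.0000+3.4641i]

Computing element-wise:
Z[0] = 5·(-3) + 1·(-1) = -16
Z[1] = 5·(4.5000+0.8660i) + 1·(-4.0000-3.4641i) = 18.5000+0.8659i
Z[2] = 5·(4.5000-0.8660i) + 1·(-4.0000+3.4641i) = 18.5000-0.8659i

DFT(5x + 1y) = 5·X + 1·Y = [-16, 18.5000+0.8659i, 18.5000-0.8659i]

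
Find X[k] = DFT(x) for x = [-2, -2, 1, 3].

X[k] = Σ(n=0 to 3) x[n] · ω_4^(nk)
where ω_4 = e^(-2πi/4)

Computing each X[k]:
X[0] = 0
X[1] = -3+5i
X[2] = -2
X[3] = -3-5i

X = [0, -3+5i, -2, -3-5i]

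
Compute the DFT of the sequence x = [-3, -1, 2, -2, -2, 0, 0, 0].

X[k] = Σ(n=0 to 7) x[n] · ω_8^(nk)
where ω_8 = e^(-2πi/8)

Computing each X[k]:
X[0] = -6
X[1] = -0.2929+0.1213i
X[2] = -7-1i
X[3] = -1.7071+4.1213i
X[4] = 0
X[5] = -1.7071-4.1213i
X[6] = -7+1i
X[7] = -0.2929-0.1213i

X = [-6, -0.2929+0.1213i, -7-1i, -1.7071+4.1213i, 0, -1.7071-4.1213i, -7+1i, -0.2929-0.1213i]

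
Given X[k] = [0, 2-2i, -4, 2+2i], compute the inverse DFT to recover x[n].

x[n] = (1/4) Σ(k=0 to 3) X[k] · e^(2πikn/4)

Computing each x[n]:
x[0] = 0
x[1] = 2
x[2] = -2
x[3] = 0

x = [0, 2, -2, 0]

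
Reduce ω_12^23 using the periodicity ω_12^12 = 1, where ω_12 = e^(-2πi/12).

Since ω_12^12 = 1, powers reduce modulo 12.
23 mod 12 = 11
So ω_12^23 = ω_12^11 = e^(-2πi·11/12)

ω_12^23 = ω_12^11 = 0.8660+0.5000i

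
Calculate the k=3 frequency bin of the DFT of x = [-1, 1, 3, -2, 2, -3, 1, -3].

X[3] = Σ(n=0 to 7) x[n] · ω_8^(3n) where ω_8 = e^(-2πi/8)
= (-1)·ω_8^0 + (1)·ω_8^3 + (3)·ω_8^6 + (-2)·ω_8^9 + (2)·ω_8^12 + (-3)·ω_8^15 + (1)·ω_8^18 + (-3)·ω_8^21

X[3] = -5.1213-1.5355i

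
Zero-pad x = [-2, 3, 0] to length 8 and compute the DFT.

Original 3-point DFT: [1, -3.5000-2.5981i, -3.5000+2.5981i]
Zero-padded 8-point DFT provides frequency interpolation.

DFT_8([x, 0, ...]) = [1, 0.1213-2.1213i, -2-3i, -4.1213-2.1213i, -5, -4.1213+2.1213i, -2+3i, 0.1213+2.1213i]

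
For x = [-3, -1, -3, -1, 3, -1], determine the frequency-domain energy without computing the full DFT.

Parseval: Σ|x[n]|² = (1/N)Σ|X[k]|², so Σ|X[k]|² = N·Σ|x[n]|² = 6·30.0000

Σ|X[k]|² = N·Σ|x[n]|² = 6·30.0000 = 180.0000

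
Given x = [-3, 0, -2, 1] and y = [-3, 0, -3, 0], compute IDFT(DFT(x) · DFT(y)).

(x ⊛ y)[n] = Σ(m=0 to 3) x[m] · y[(n-m) mod 4]

Computing each output sample:
(x ⊛ y)[0] = 15
(x ⊛ y)[1] = -3
(x ⊛ y)[2] = 15
(x ⊛ y)[3] = -3

x ⊛ y = [15, -3, 15, -3]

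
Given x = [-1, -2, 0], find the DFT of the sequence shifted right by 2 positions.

Time shift by 2: X_shifted[k] = ω_3^(2k) · X[k]
Shifted x = [-2, 0, -1]

DFT(x[n-2]) = [-3, -1.5000-0.8660i, -1.5000+0.8660i]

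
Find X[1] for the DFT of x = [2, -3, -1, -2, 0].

X[1] = Σ(n=0 to 4) x[n] · ω_5^(1n) where ω_5 = e^(-2πi/5)
= (2)·ω_5^0 + (-3)·ω_5^1 + (-1)·ω_5^2 + (-2)·ω_5^3 + (0)·ω_5^4

X[1] = 3.5000+2.2654i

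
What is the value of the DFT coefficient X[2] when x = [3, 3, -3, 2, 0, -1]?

X[2] = Σ(n=0 to 5) x[n] · ω_6^(2n) where ω_6 = e^(-2πi/6)
= (3)·ω_6^0 + (3)·ω_6^2 + (-3)·ω_6^4 + (2)·ω_6^6 + (0)·ω_6^8 + (-1)·ω_6^10

X[2] = 5.5000-6.0622i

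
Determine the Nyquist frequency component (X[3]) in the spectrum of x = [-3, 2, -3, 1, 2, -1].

X[3] = Σ(n=0 to 5) x[n] · ω_6^(3n) where ω_6 = e^(-2πi/6)
= (-3)·ω_6^0 + (2)·ω_6^3 + (-3)·ω_6^6 + (1)·ω_6^9 + (2)·ω_6^12 + (-1)·ω_6^15

X[3] = -6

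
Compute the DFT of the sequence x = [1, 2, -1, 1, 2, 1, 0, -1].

X[k] = Σ(n=0 to 7) x[n] · ω_8^(nk)
where ω_8 = e^(-2πi/8)

Computing each X[k]:
X[0] = 5
X[1] = -1.7071-1.1213i
X[2] = 4-3i
X[3] = -0.2929-3.1213i
X[4] = -1
X[5] = -0.2929+3.1213i
X[6] = 4+3i
X[7] = -1.7071+1.1213i

X = [5, -1.7071-1.1213i, 4-3i, -0.2929-3.1213i, -1, -0.2929+3.1213i, 4+3i, -1.7071+1.1213i]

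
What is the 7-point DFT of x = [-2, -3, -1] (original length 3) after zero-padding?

Original 3-point DFT: [-6, 1.7321i, -1.7321i]
Zero-padded 7-point DFT provides frequency interpolation.

DFT_7([x, 0, ...]) = [-6, -3.6479+3.3204i, -0.4315+2.4909i, 0.0794+0.5198i, 0.0794-0.5198i, -0.4315-2.4909i, -3.6479-3.3204i]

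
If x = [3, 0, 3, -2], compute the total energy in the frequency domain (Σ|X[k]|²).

Parseval: Σ|x[n]|² = (1/N)Σ|X[k]|², so Σ|X[k]|² = N·Σ|x[n]|² = 4·22.0000

Σ|X[k]|² = N·Σ|x[n]|² = 4·22.0000 = 88.0000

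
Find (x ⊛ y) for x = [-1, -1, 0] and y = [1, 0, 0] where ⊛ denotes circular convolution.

(x ⊛ y)[n] = Σ(m=0 to 2) x[m] · y[(n-m) mod 3]

Computing each output sample:
(x ⊛ y)[0] = -1
(x ⊛ y)[1] = -1
(x ⊛ y)[2] = 0

x ⊛ y = [-1, -1, 0]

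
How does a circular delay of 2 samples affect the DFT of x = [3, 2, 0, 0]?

Time shift by 2: X_shifted[k] = ω_4^(2k) · X[k]
Shifted x = [0, 0, 3, 2]

DFT(x[n-2]) = [5, -3+2i, 1, -3-2i]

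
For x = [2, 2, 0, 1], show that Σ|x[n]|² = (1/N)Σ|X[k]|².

Time domain:
Σ|x[n]|² = |2|² + |2|² + |0|² + |1|² = 9.0000

Frequency domain:
(1/4)Σ|X[k]|² = (1/4)(|5|² + |2-1i|² + |-1|² + |2+1i|²) = (1/4)·36.0000 = 9.0000

Both sides agree, confirming Parseval's theorem.

Σ|x[n]|² = (1/N)Σ|X[k]|² = 9.0000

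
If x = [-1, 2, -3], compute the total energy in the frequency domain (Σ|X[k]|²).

Parseval: Σ|x[n]|² = (1/N)Σ|X[k]|², so Σ|X[k]|² = N·Σ|x[n]|² = 3·14.0000

Σ|X[k]|² = N·Σ|x[n]|² = 3·14.0000 = 42.0000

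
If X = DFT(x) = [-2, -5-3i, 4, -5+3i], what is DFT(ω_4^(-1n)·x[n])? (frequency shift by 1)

Modulation property: DFT(ω_4^(-1n)·x[n]) = X[(k-1) mod 4], so circularly shift X by 1 positions.

X[k-1] = [-5+3i, -2, -5-3i, 4]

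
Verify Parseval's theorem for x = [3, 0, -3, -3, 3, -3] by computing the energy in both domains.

Time domain:
Σ|x[n]|² = |3|² + |0|² + |-3|² + |-3|² + |3|² + |-3|² = 45.0000

Frequency domain:
(1/6)Σ|X[k]|² = (1/6)(|-3|² + |4.5000+2.5981i|² + |1.5000-7.7942i|² + |9|² + |1.5000+7.7942i|² + |4.5000-2.5981i|²) = (1/6)·270.0000 = 45.0000

Both sides agree, confirming Parseval's theorem.

Σ|x[n]|² = (1/N)Σ|X[k]|² = 45.0000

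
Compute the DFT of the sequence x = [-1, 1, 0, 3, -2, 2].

X[k] = Σ(n=0 to 5) x[n] · ω_6^(nk)
where ω_6 = e^(-2πi/6)

Computing each X[k]:
X[0] = 3
X[1] = -1.5000-0.8660i
X[2] = 1.5000+2.5981i
X[3] = -9
X[4] = 1.5000-2.5981i
X[5] = -1.5000+0.8660i

X = [3, -1.5000-0.8660i, 1.5000+2.5981i, -9, 1.5000-2.5981i, -1.5000+0.8660i]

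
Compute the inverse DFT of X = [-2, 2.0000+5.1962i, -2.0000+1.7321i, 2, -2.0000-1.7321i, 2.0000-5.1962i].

x[n] = (1/6) Σ(k=0 to 5) X[k] · e^(2πikn/6)

Computing each x[n]:
x[0] = 0
x[1] = -2
x[2] = -1
x[3] = -2
x[4] = 1
x[5] = 2

x = [0, -2, -1, -2, 1, 2]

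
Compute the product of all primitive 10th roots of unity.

The primitive 10th roots of unity are ω_10^k for k coprime to 10: k ∈ {1, 3, 7, 9}
Their product equals the constant term of the cyclotomic polynomial Φ_10(x) up to sign.
For n ≥ 3, the product of all primitive nth roots of unity is 1. (For n=1 it is 1; for n=2 it is -1.)

1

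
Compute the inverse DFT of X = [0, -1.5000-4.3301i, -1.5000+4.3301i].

x[n] = (1/3) Σ(k=0 to 2) X[k] · e^(2πikn/3)

Computing each x[n]:
x[0] = -1
x[1] = 3
x[2] = -2

x = [-1, 3, -2]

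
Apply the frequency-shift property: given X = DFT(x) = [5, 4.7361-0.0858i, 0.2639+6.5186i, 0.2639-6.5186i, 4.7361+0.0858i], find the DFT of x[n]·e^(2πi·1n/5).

Modulation property: DFT(ω_5^(-1n)·x[n]) = X[(k-1) mod 5], so circularly shift X by 1 positions.

X[k-1] = [4.7361+0.0858i, 5, 4.7361-0.0858i, 0.2639+6.5186i, 0.2639-6.5186i]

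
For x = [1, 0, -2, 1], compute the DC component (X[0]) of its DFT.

X[0] = Σ(n=0 to 3) x[n] · ω_4^0 = Σ x[n]
= (1) + (0) + (-2) + (1)

X[0] = 0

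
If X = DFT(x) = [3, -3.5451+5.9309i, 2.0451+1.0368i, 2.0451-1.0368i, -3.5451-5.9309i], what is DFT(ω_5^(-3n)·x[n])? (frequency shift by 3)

Modulation property: DFT(ω_5^(-3n)·x[n]) = X[(k-3) mod 5], so circularly shift X by 3 positions.

X[k-3] = [2.0451+1.0368i, 2.0451-1.0368i, -3.5451-5.9309i, 3, -3.5451+5.9309i]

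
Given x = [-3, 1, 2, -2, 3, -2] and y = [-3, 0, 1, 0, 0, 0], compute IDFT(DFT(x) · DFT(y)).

(x ⊛ y)[n] = Σ(m=0 to 5) x[m] · y[(n-m) mod 6]

Computing each output sample:
(x ⊛ y)[0] = 12
(x ⊛ y)[1] = -5
(x ⊛ y)[2] = -9
(x ⊛ y)[3] = 7
(x ⊛ y)[4] = -7
(x ⊛ y)[5] = 4

x ⊛ y = [12, -5, -9, 7, -7, 4]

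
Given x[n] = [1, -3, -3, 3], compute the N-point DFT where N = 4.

X[k] = Σ(n=0 to 3) x[n] · ω_4^(nk)
where ω_4 = e^(-2πi/4)

Computing each X[k]:
X[0] = -2
X[1] = 4+6i
X[2] = -2
X[3] = 4-6i

X = [-2, 4+6i, -2, 4-6i]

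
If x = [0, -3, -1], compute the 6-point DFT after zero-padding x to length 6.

Original 3-point DFT: [-4, 2.0000+1.7321i, 2.0000-1.7321i]
Zero-padded 6-point DFT provides frequency interpolation.

DFT_6([x, 0, ...]) = [-4, -1.0000+3.4641i, 2.0000+1.7321i, 2, 2.0000-1.7321i, -1.0000-3.4641i]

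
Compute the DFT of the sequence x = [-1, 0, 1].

X[k] = Σ(n=0 to 2) x[n] · ω_3^(nk)
where ω_3 = e^(-2πi/3)

Computing each X[k]:
X[0] = 0
X[1] = -1.5000+0.8660i
X[2] = -1.5000-0.8660i

X = [0, -1.5000+0.8660i, -1.5000-0.8660i]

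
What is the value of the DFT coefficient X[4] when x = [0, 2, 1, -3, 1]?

X[4] = Σ(n=0 to 4) x[n] · ω_5^(4n) where ω_5 = e^(-2πi/5)
= (0)·ω_5^0 + (2)·ω_5^4 + (1)·ω_5^8 + (-3)·ω_5^12 + (1)·ω_5^16

X[4] = 2.5451+3.3022i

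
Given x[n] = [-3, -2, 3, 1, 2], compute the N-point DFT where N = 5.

X[k] = Σ(n=0 to 4) x[n] · ω_5^(nk)
where ω_5 = e^(-2πi/5)

Computing each X[k]:
X[0] = 1
X[1] = -6.2361+2.6287i
X[2] = -1.7639+4.2533i
X[3] = -1.7639-4.2533i
X[4] = -6.2361-2.6287i

X = [1, -6.2361+2.6287i, -1.7639+4.2533i, -1.7639-4.2533i, -6.2361-2.6287i]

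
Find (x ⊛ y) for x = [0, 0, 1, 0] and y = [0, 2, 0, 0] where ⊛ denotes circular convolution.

(x ⊛ y)[n] = Σ(m=0 to 3) x[m] · y[(n-m) mod 4]

Computing each output sample:
(x ⊛ y)[0] = 0
(x ⊛ y)[1] = 0
(x ⊛ y)[2] = 0
(x ⊛ y)[3] = 2

x ⊛ y = [0, 0, 0, 2]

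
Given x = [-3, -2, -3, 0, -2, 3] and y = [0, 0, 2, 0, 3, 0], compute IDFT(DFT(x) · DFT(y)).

(x ⊛ y)[n] = Σ(m=0 to 5) x[m] · y[(n-m) mod 6]

Computing each output sample:
(x ⊛ y)[0] = -13
(x ⊛ y)[1] = 6
(x ⊛ y)[2] = -12
(x ⊛ y)[3] = 5
(x ⊛ y)[4] = -15
(x ⊛ y)[5] = -6

x ⊛ y = [-13, 6, -12, 5, -15, -6]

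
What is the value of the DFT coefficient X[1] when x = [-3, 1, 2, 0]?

X[1] = Σ(n=0 to 3) x[n] · ω_4^(1n) where ω_4 = e^(-2πi/4)
= (-3)·ω_4^0 + (1)·ω_4^1 + (2)·ω_4^2 + (0)·ω_4^3

X[1] = -5-1i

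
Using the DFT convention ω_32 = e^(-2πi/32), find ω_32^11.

ω_32^11 = e^(-2πi·11/32)
= cos(-2π·11/32) + i·sin(-2π·11/32)
= cos(-22π/32) + i·sin(-22π/32)

ω_32^11 = cos(-22π/32) + i·sin(-22π/32) = -0.5556-0.8315i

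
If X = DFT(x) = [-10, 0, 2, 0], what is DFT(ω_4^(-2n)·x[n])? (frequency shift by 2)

Modulation property: DFT(ω_4^(-2n)·x[n]) = X[(k-2) mod 4], so circularly shift X by 2 positions.

X[k-2] = [2, 0, -10, 0]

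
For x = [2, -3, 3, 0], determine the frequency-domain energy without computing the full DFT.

Parseval: Σ|x[n]|² = (1/N)Σ|X[k]|², so Σ|X[k]|² = N·Σ|x[n]|² = 4·22.0000

Σ|X[k]|² = N·Σ|x[n]|² = 4·22.0000 = 88.0000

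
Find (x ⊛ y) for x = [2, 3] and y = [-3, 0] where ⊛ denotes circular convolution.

(x ⊛ y)[n] = Σ(m=0 to 1) x[m] · y[(n-m) mod 2]

Computing each output sample:
(x ⊛ y)[0] = -6
(x ⊛ y)[1] = -9

x ⊛ y = [-6, -9]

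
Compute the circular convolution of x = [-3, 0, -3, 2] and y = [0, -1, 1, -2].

(x ⊛ y)[n] = Σ(m=0 to 3) x[m] · y[(n-m) mod 4]

Computing each output sample:
(x ⊛ y)[0] = -5
(x ⊛ y)[1] = 11
(x ⊛ y)[2] = -7
(x ⊛ y)[3] = 9

x ⊛ y = [-5, 11, -7, 9]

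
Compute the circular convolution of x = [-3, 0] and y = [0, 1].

(x ⊛ y)[n] = Σ(m=0 to 1) x[m] · y[(n-m) mod 2]

Computing each output sample:
(x ⊛ y)[0] = 0
(x ⊛ y)[1] = -3

x ⊛ y = [0, -3]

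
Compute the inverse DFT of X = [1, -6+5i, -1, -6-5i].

x[n] = (1/4) Σ(k=0 to 3) X[k] · e^(2πikn/4)

Computing each x[n]:
x[0] = -3
x[1] = -2
x[2] = 3
x[3] = 3

x = [-3, -2, 3, 3]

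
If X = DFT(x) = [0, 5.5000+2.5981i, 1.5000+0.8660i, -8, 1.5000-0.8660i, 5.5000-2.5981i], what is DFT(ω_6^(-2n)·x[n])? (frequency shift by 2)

Modulation property: DFT(ω_6^(-2n)·x[n]) = X[(k-2) mod 6], so circularly shift X by 2 positions.

X[k-2] = [1.5000-0.8660i, 5.5000-2.5981i, 0, 5.5000+2.5981i, 1.5000+0.8660i, -8]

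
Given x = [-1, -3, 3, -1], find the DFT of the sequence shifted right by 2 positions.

Time shift by 2: X_shifted[k] = ω_4^(2k) · X[k]
Shifted x = [3, -1, -1, -3]

DFT(x[n-2]) = [-2, 4-2i, 6, 4+2i]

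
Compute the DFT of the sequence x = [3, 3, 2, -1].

X[k] = Σ(n=0 to 3) x[n] · ω_4^(nk)
where ω_4 = e^(-2πi/4)

Computing each X[k]:
X[0] = 7
X[1] = 1-4i
X[2] = 3
X[3] = 1+4i

X = [7, 1-4i, 3, 1+4i]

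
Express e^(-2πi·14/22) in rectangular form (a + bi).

ω_22^14 = e^(-2πi·14/22)
= cos(-2π·14/22) + i·sin(-2π·14/22)
= cos(-28π/22) + i·sin(-28π/22)

ω_22^14 = cos(-28π/22) + i·sin(-28π/22) = -0.6549+0.7557i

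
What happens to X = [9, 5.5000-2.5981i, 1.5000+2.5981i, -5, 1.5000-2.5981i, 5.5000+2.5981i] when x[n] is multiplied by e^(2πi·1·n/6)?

Modulation property: DFT(ω_6^(-1n)·x[n]) = X[(k-1) mod 6], so circularly shift X by 1 positions.

X[k-1] = [5.5000+2.5981i, 9, 5.5000-2.5981i, 1.5000+2.5981i, -5, 1.5000-2.5981i]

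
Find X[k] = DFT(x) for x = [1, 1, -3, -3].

X[k] = Σ(n=0 to 3) x[n] · ω_4^(nk)
where ω_4 = e^(-2πi/4)

Computing each X[k]:
X[0] = -4
X[1] = 4-4i
X[2] = 0
X[3] = 4+4i

X = [-4, 4-4i, 0, 4+4i]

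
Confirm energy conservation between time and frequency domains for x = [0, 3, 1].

Time domain:
Σ|x[n]|² = |0|² + |3|² + |1|² = 10.0000

Frequency domain:
(1/3)Σ|X[k]|² = (1/3)(|4|² + |-2.0000-1.7321i|² + |-2.0000+1.7321i|²) = (1/3)·30.0000 = 10.0000

Both sides agree, confirming Parseval's theorem.

Σ|x[n]|² = (1/N)Σ|X[k]|² = 10.0000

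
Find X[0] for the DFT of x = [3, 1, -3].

X[0] = Σ(n=0 to 2) x[n] · ω_3^0 = Σ x[n]
= (3) + (1) + (-3)

X[0] = 1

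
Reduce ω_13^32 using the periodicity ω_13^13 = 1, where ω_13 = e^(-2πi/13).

Since ω_13^13 = 1, powers reduce modulo 13.
32 mod 13 = 6
So ω_13^32 = ω_13^6 = e^(-2πi·6/13)

ω_13^32 = ω_13^6 = -0.9709-0.2393i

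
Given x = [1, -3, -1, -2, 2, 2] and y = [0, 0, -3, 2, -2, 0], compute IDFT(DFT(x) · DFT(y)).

(x ⊛ y)[n] = Σ(m=0 to 5) x[m] · y[(n-m) mod 6]

Computing each output sample:
(x ⊛ y)[0] = -8
(x ⊛ y)[1] = 2
(x ⊛ y)[2] = -3
(x ⊛ y)[3] = 7
(x ⊛ y)[4] = -5
(x ⊛ y)[5] = 10

x ⊛ y = [-8, 2, -3, 7, -5, 10]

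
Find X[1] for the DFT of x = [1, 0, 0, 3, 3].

X[1] = Σ(n=0 to 4) x[n] · ω_5^(1n) where ω_5 = e^(-2πi/5)
= (1)·ω_5^0 + (0)·ω_5^1 + (0)·ω_5^2 + (3)·ω_5^3 + (3)·ω_5^4

X[1] = -0.5000+4.6165i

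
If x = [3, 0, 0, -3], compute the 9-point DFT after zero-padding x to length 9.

Original 4-point DFT: [0, 3-3i, 6, 3+3i]
Zero-padded 9-point DFT provides frequency interpolation.

DFT_9([x, 0, ...]) = [0, 4.5000+2.5981i, 4.5000-2.5981i, 0, 4.5000+2.5981i, 4.5000-2.5981i, 0, 4.5000+2.5981i, 4.5000-2.5981i]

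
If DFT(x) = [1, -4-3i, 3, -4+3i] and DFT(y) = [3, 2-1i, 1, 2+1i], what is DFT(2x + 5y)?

By linearity: DFT(2x + 5y) = 2·DFT(x) + 5·DFT(y)
= 2·[1, -4-3i, 3, -4+3i] + 5·[3, 2-1i, 1, 2+1i]

Computing element-wise:
Z[0] = 2·(1) + 5·(3) = 17
Z[1] = 2·(-4-3i) + 5·(2-1i) = 2-11i
Z[2] = 2·(3) + 5·(1) = 11
Z[3] = 2·(-4+3i) + 5·(2+1i) = 2+11i

DFT(2x + 5y) = 2·X + 5·Y = [17, 2-11i, 11, 2+11i]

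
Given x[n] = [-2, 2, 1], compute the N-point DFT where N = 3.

X[k] = Σ(n=0 to 2) x[n] · ω_3^(nk)
where ω_3 = e^(-2πi/3)

Computing each X[k]:
X[0] = 1
X[1] = -3.5000-0.8660i
X[2] = -3.5000+0.8660i

X = [1, -3.5000-0.8660i, -3.5000+0.8660i]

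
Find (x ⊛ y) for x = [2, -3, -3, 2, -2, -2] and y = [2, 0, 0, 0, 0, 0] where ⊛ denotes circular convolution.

(x ⊛ y)[n] = Σ(m=0 to 5) x[m] · y[(n-m) mod 6]

Computing each output sample:
(x ⊛ y)[0] = 4
(x ⊛ y)[1] = -6
(x ⊛ y)[2] = -6
(x ⊛ y)[3] = 4
(x ⊛ y)[4] = -4
(x ⊛ y)[5] = -4

x ⊛ y = [4, -6, -6, 4, -4, -4]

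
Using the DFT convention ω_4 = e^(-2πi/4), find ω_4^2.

ω_4^2 = e^(-2πi·2/4)
= cos(-2π·2/4) + i·sin(-2π·2/4)
= cos(-4π/4) + i·sin(-4π/4)

ω_4^2 = cos(-4π/4) + i·sin(-4π/4) = -1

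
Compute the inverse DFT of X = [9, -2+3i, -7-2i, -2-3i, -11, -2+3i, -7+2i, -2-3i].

x[n] = (1/8) Σ(k=0 to 7) X[k] · e^(2πikn/8)

Computing each x[n]:
x[0] = -3
x[1] = 3
x[2] = 0
x[3] = 2
x[4] = -1
x[5] = 3
x[6] = 3
x[7] = 2

x = [-3, 3, 0, 2, -1, 3, 3, 2]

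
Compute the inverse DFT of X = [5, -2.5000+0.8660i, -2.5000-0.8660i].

x[n] = (1/3) Σ(k=0 to 2) X[k] · e^(2πikn/3)

Computing each x[n]:
x[0] = 0
x[1] = 2
x[2] = 3

x = [0, 2, 3]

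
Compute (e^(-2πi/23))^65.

Since ω_23^23 = 1, powers reduce modulo 23.
65 mod 23 = 19
So ω_23^65 = ω_23^19 = e^(-2πi·19/23)

ω_23^65 = ω_23^19 = 0.4601+0.8879i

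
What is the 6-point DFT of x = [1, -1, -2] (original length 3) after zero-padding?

Original 3-point DFT: [-2, 2.5000-0.8660i, 2.5000+0.8660i]
Zero-padded 6-point DFT provides frequency interpolation.

DFT_6([x, 0, ...]) = [-2, 1.5000+2.5981i, 2.5000-0.8660i, 0, 2.5000+0.8660i, 1.5000-2.5981i]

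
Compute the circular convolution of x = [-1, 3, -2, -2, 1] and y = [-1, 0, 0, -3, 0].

(x ⊛ y)[n] = Σ(m=0 to 4) x[m] · y[(n-m) mod 5]

Computing each output sample:
(x ⊛ y)[0] = 7
(x ⊛ y)[1] = 3
(x ⊛ y)[2] = -1
(x ⊛ y)[3] = 5
(x ⊛ y)[4] = -10

x ⊛ y = [7, 3, -1, 5, -10]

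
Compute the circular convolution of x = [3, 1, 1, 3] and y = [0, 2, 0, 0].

(x ⊛ y)[n] = Σ(m=0 to 3) x[m] · y[(n-m) mod 4]

Computing each output sample:
(x ⊛ y)[0] = 6
(x ⊛ y)[1] = 6
(x ⊛ y)[2] = 2
(x ⊛ y)[3] = 2

x ⊛ y = [6, 6, 2, 2]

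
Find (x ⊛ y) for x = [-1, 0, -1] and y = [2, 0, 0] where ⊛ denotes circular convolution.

(x ⊛ y)[n] = Σ(m=0 to 2) x[m] · y[(n-m) mod 3]

Computing each output sample:
(x ⊛ y)[0] = -2
(x ⊛ y)[1] = 0
(x ⊛ y)[2] = -2

x ⊛ y = [-2, 0, -2]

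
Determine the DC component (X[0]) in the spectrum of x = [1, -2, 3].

X[0] = Σ(n=0 to 2) x[n] · ω_3^0 = Σ x[n]
= (1) + (-2) + (3)

X[0] = 2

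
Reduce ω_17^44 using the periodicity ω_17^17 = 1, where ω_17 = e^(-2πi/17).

Since ω_17^17 = 1, powers reduce modulo 17.
44 mod 17 = 10
So ω_17^44 = ω_17^10 = e^(-2πi·10/17)

ω_17^44 = ω_17^10 = -0.8502+0.5264i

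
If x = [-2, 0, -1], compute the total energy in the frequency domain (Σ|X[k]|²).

Parseval: Σ|x[n]|² = (1/N)Σ|X[k]|², so Σ|X[k]|² = N·Σ|x[n]|² = 3·5.0000

Σ|X[k]|² = N·Σ|x[n]|² = 3·5.0000 = 15.0000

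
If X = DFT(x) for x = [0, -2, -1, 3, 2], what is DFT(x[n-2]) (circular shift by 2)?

Time shift by 2: X_shifted[k] = ω_5^(2k) · X[k]
Shifted x = [3, 2, 0, -2, -1]

DFT(x[n-2]) = [2, 4.9271-4.0287i, 1.5729+0.1388i, 1.5729-0.1388i, 4.9271+4.0287i]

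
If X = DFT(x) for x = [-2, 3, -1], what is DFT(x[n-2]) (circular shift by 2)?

Time shift by 2: X_shifted[k] = ω_3^(2k) · X[k]
Shifted x = [3, -1, -2]

DFT(x[n-2]) = [0, 4.5000-0.8660i, 4.5000+0.8660i]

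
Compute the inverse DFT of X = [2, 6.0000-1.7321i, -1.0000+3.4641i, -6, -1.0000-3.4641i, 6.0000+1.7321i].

x[n] = (1/6) Σ(k=0 to 5) X[k] · e^(2πikn/6)

Computing each x[n]:
x[0] = 1
x[1] = 2
x[2] = 0
x[3] = -1
x[4] = -3
x[5] = 3

x = [1, 2, 0, -1, -3, 3]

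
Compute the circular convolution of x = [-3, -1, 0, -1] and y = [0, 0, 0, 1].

(x ⊛ y)[n] = Σ(m=0 to 3) x[m] · y[(n-m) mod 4]

Computing each output sample:
(x ⊛ y)[0] = -1
(x ⊛ y)[1] = 0
(x ⊛ y)[2] = -1
(x ⊛ y)[3] = -3

x ⊛ y = [-1, 0, -1, -3]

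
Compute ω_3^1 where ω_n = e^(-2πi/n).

ω_3^1 = e^(-2πi·1/3)
= cos(-2π·1/3) + i·sin(-2π·1/3)
= cos(-2π/3) + i·sin(-2π/3)

ω_3^1 = cos(-2π/3) + i·sin(-2π/3) = -0.5000-0.8660i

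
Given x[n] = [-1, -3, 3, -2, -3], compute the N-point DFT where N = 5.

X[k] = Σ(n=0 to 4) x[n] · ω_5^(nk)
where ω_5 = e^(-2πi/5)

Computing each X[k]:
X[0] = -6
X[1] = -3.6631-2.9389i
X[2] = 4.1631+4.7553i
X[3] = 4.1631-4.7553i
X[4] = -3.6631+2.9389i

X = [-6, -3.6631-2.9389i, 4.1631+4.7553i, 4.1631-4.7553i, -3.6631+2.9389i]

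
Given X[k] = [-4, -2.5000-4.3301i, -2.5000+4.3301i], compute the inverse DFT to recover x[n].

x[n] = (1/3) Σ(k=0 to 2) X[k] · e^(2πikn/3)

Computing each x[n]:
x[0] = -3
x[1] = 2
x[2] = -3

x = [-3, 2, -3]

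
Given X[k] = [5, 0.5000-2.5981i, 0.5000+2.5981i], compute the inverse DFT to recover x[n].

x[n] = (1/3) Σ(k=0 to 2) X[k] · e^(2πikn/3)

Computing each x[n]:
x[0] = 2
x[1] = 3
x[2] = 0

x = [2, 3, 0]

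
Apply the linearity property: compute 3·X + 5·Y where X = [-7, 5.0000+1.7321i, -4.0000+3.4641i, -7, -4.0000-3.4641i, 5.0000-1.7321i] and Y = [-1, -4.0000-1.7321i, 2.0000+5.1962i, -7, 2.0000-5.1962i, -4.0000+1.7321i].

By linearity: DFT(3x + 5y) = 3·DFT(x) + 5·DFT(y)
= 3·[-7, 5.0000+1.7321i, -4.0000+3.4641i, -7, -4.0000-3.4641i, 5.0000-1.7321i] + 5·[-1, -4.0000-1.7321i, 2.0000+5.1962i, -7, 2.0000-5.1962i, -4.0000+1.7321i]

Computing element-wise:
Z[0] = 3·(-7) + 5·(-1) = -26
Z[1] = 3·(5.0000+1.7321i) + 5·(-4.0000-1.7321i) = -5.0000-3.4642i
Z[2] = 3·(-4.0000+3.4641i) + 5·(2.0000+5.1962i) = -2.0000+36.3733i
Z[3] = 3·(-7) + 5·(-7) = -56
Z[4] = 3·(-4.0000-3.4641i) + 5·(2.0000-5.1962i) = -2.0000-36.3733i
Z[5] = 3·(5.0000-1.7321i) + 5·(-4.0000+1.7321i) = -5.0000+3.4642i

DFT(3x + 5y) = 3·X + 5·Y = [-26, -5.0000-3.4642i, -2.0000+36.3733i, -56, -2.0000-36.3733i, -5.0000+3.4642i]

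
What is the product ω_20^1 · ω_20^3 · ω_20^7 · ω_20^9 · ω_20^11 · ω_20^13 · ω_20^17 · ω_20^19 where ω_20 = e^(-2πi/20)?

The primitive 20th roots of unity are ω_20^k for k coprime to 20: k ∈ {1, 3, 7, 9, 11, 13, 17, 19}
Their product equals the constant term of the cyclotomic polynomial Φ_20(x) up to sign.
For n ≥ 3, the product of all primitive nth roots of unity is 1. (For n=1 it is 1; for n=2 it is -1.)

1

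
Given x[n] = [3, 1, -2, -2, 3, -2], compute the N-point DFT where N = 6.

X[k] = Σ(n=0 to 5) x[n] · ω_6^(nk)
where ω_6 = e^(-2πi/6)

Computing each X[k]:
X[0] = 1
X[1] = 4.0000+1.7321i
X[2] = 1.0000-6.9282i
X[3] = 7
X[4] = 1.0000+6.9282i
X[5] = 4.0000-1.7321i

X = [1, 4.0000+1.7321i, 1.0000-6.9282i, 7, 1.0000+6.9282i, 4.0000-1.7321i]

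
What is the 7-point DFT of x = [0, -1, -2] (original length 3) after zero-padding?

Original 3-point DFT: [-3, 1.5000-0.8660i, 1.5000+0.8660i]
Zero-padded 7-point DFT provides frequency interpolation.

DFT_7([x, 0, ...]) = [-3, -0.1784+2.7317i, 2.0245+0.1072i, -0.3460-1.1298i, -0.3460+1.1298i, 2.0245-0.1072i, -0.1784-2.7317i]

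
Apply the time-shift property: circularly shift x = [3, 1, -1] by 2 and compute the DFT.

Time shift by 2: X_shifted[k] = ω_3^(2k) · X[k]
Shifted x = [1, -1, 3]

DFT(x[n-2]) = [3, 3.4641i, -3.4641i]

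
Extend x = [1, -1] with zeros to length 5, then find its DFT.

Original 2-point DFT: [0, 2]
Zero-padded 5-point DFT provides frequency interpolation.

DFT_5([x, 0, ...]) = [0, 0.6910+0.9511i, 1.8090+0.5878i, 1.8090-0.5878i, 0.6910-0.9511i]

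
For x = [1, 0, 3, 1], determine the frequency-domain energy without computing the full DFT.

Parseval: Σ|x[n]|² = (1/N)Σ|X[k]|², so Σ|X[k]|² = N·Σ|x[n]|² = 4·11.0000

Σ|X[k]|² = N·Σ|x[n]|² = 4·11.0000 = 44.0000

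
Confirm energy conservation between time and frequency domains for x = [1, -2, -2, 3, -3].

Time domain:
Σ|x[n]|² = |1|² + |-2|² + |-2|² + |3|² + |-3|² = 27.0000

Frequency domain:
(1/5)Σ|X[k]|² = (1/5)(|-3|² + |-1.3541+1.9879i|² + |5.3541-5.3431i|² + |5.3541+5.3431i|² + |-1.3541-1.9879i|²) = (1/5)·135.0000 = 27.0000

Both sides agree, confirming Parseval's theorem.

Σ|x[n]|² = (1/N)Σ|X[k]|² = 27.0000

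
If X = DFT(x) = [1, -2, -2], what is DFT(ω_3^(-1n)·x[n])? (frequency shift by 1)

Modulation property: DFT(ω_3^(-1n)·x[n]) = X[(k-1) mod 3], so circularly shift X by 1 positions.

X[k-1] = [-2, 1, -2]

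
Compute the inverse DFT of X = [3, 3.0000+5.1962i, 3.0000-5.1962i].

x[n] = (1/3) Σ(k=0 to 2) X[k] · e^(2πikn/3)

Computing each x[n]:
x[0] = 3
x[1] = -3
x[2] = 3

x = [3, -3, 3]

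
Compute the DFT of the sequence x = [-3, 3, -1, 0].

X[k] = Σ(n=0 to 3) x[n] · ω_4^(nk)
where ω_4 = e^(-2πi/4)

Computing each X[k]:
X[0] = -1
X[1] = -2-3i
X[2] = -7
X[3] = -2+3i

X = [-1, -2-3i, -7, -2+3i]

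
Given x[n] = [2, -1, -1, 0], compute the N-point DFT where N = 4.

X[k] = Σ(n=0 to 3) x[n] · ω_4^(nk)
where ω_4 = e^(-2πi/4)

Computing each X[k]:
X[0] = 0
X[1] = 3+1i
X[2] = 2
X[3] = 3-1i

X = [0, 3+1i, 2, 3-1i]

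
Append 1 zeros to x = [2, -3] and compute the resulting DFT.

Original 2-point DFT: [-1, 5]
Zero-padded 3-point DFT provides frequency interpolation.

DFT_3([x, 0, ...]) = [-1, 3.5000+2.5981i, 3.5000-2.5981i]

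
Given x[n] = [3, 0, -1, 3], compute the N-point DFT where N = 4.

X[k] = Σ(n=0 to 3) x[n] · ω_4^(nk)
where ω_4 = e^(-2πi/4)

Computing each X[k]:
X[0] = 5
X[1] = 4+3i
X[2] = -1
X[3] = 4-3i

X = [5, 4+3i, -1, 4-3i]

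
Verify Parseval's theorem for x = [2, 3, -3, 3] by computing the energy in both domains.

Time domain:
Σ|x[n]|² = |2|² + |3|² + |-3|² + |3|² = 31.0000

Frequency domain:
(1/4)Σ|X[k]|² = (1/4)(|5|² + |5|² + |-7|² + |5|²) = (1/4)·124.0000 = 31.0000

Both sides agree, confirming Parseval's theorem.

Σ|x[n]|² = (1/N)Σ|X[k]|² = 31.0000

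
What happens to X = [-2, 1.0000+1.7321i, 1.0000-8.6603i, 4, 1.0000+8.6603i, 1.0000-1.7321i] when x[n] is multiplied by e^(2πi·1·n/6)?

Modulation property: DFT(ω_6^(-1n)·x[n]) = X[(k-1) mod 6], so circularly shift X by 1 positions.

X[k-1] = [1.0000-1.7321i, -2, 1.0000+1.7321i, 1.0000-8.6603i, 4, 1.0000+8.6603i]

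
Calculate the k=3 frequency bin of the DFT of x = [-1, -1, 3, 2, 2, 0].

X[3] = Σ(n=0 to 5) x[n] · ω_6^(3n) where ω_6 = e^(-2πi/6)
= (-1)·ω_6^0 + (-1)·ω_6^3 + (3)·ω_6^6 + (2)·ω_6^9 + (2)·ω_6^12 + (0)·ω_6^15

X[3] = 3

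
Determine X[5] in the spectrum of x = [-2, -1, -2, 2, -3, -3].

X[5] = Σ(n=0 to 5) x[n] · ω_6^(5n) where ω_6 = e^(-2πi/6)
= (-2)·ω_6^0 + (-1)·ω_6^5 + (-2)·ω_6^10 + (2)·ω_6^15 + (-3)·ω_6^20 + (-3)·ω_6^25

X[5] = -3.5000+2.5981i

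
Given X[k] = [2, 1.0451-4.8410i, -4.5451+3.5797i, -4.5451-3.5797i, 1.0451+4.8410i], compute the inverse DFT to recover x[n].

x[n] = (1/5) Σ(k=0 to 4) X[k] · e^(2πikn/5)

Computing each x[n]:
x[0] = -1
x[1] = 3
x[2] = 2
x[3] = -3
x[4] = 1

x = [-1, 3, 2, -3, 1]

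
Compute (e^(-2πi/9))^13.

Since ω_9^9 = 1, powers reduce modulo 9.
13 mod 9 = 4
So ω_9^13 = ω_9^4 = e^(-2πi·4/9)

ω_9^13 = ω_9^4 = -0.9397-0.3420i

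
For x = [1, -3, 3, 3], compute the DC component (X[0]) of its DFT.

X[0] = Σ(n=0 to 3) x[n] · ω_4^0 = Σ x[n]
= (1) + (-3) + (3) + (3)

X[0] = 4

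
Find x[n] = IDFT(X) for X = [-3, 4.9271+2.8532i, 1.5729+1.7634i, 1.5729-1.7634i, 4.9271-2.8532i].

x[n] = (1/5) Σ(k=0 to 4) X[k] · e^(2πikn/5)

Computing each x[n]:
x[0] = 2
x[1] = -2
x[2] = -2
x[3] = -2
x[4] = 1

x = [2, -2, -2, -2, 1]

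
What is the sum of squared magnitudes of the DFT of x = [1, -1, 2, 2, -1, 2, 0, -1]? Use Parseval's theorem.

Parseval: Σ|x[n]|² = (1/N)Σ|X[k]|², so Σ|X[k]|² = N·Σ|x[n]|² = 8·16.0000

Σ|X[k]|² = N·Σ|x[n]|² = 8·16.0000 = 128.0000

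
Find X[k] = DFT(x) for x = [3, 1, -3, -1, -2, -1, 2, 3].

X[k] = Σ(n=0 to 7) x[n] · ω_8^(nk)
where ω_8 = e^(-2πi/8)

Computing each X[k]:
X[0] = 2
X[1] = 9.2426+6.4142i
X[2] = 2+2i
X[3] = 0.7574-3.5858i
X[4] = -2
X[5] = 0.7574+3.5858i
X[6] = 2-2i
X[7] = 9.2426-6.4142i

X = [2, 9.2426+6.4142i, 2+2i, 0.7574-3.5858i, -2, 0.7574+3.5858i, 2-2i, 9.2426-6.4142i]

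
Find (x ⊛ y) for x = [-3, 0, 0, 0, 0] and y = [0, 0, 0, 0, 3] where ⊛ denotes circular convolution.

(x ⊛ y)[n] = Σ(m=0 to 4) x[m] · y[(n-m) mod 5]

Computing each output sample:
(x ⊛ y)[0] = 0
(x ⊛ y)[1] = 0
(x ⊛ y)[2] = 0
(x ⊛ y)[3] = 0
(x ⊛ y)[4] = -9

x ⊛ y = [0, 0, 0, 0, -9]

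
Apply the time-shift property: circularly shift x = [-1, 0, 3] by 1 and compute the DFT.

Time shift by 1: X_shifted[k] = ω_3^(1k) · X[k]
Shifted x = [3, -1, 0]

DFT(x[n-1]) = [2, 3.5000+0.8660i, 3.5000-0.8660i]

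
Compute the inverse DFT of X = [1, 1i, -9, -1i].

x[n] = (1/4) Σ(k=0 to 3) X[k] · e^(2πikn/4)

Computing each x[n]:
x[0] = -2
x[1] = 2
x[2] = -2
x[3] = 3

x = [-2, 2, -2, 3]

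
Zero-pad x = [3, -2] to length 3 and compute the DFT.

Original 2-point DFT: [1, 5]
Zero-padded 3-point DFT provides frequency interpolation.

DFT_3([x, 0, ...]) = [1, 4.0000+1.7321i, 4.0000-1.7321i]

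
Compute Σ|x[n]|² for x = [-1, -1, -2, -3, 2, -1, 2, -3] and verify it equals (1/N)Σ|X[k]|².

Time domain:
Σ|x[n]|² = |-1|² + |-1|² + |-2|² + |-3|² + |2|² + |-1|² + |2|² + |-3|² = 33.0000

Frequency domain:
(1/8)Σ|X[k]|² = (1/8)(|-7|² + |-3+4i|² + |1-4i|² + |-3-4i|² + |9|² + |-3+4i|² + |1+4i|² + |-3-4i|²) = (1/8)·264.0000 = 33.0000

Both sides agree, confirming Parseval's theorem.

Σ|x[n]|² = (1/N)Σ|X[k]|² = 33.0000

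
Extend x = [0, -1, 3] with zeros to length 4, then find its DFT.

Original 3-point DFT: [2, -1.0000+3.4641i, -1.0000-3.4641i]
Zero-padded 4-point DFT provides frequency interpolation.

DFT_4([x, 0, ...]) = [2, -3+1i, 4, -3-1i]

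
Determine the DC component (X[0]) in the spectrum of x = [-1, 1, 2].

X[0] = Σ(n=0 to 2) x[n] · ω_3^0 = Σ x[n]
= (-1) + (1) + (2)

X[0] = 2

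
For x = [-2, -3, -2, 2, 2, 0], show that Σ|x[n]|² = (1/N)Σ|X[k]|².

Time domain:
Σ|x[n]|² = |-2|² + |-3|² + |-2|² + |2|² + |2|² + |0|² = 25.0000

Frequency domain:
(1/6)Σ|X[k]|² = (1/6)(|-3|² + |-5.5000+6.0622i|² + |1.5000-0.8660i|² + |-1|² + |1.5000+0.8660i|² + |-5.5000-6.0622i|²) = (1/6)·150.0000 = 25.0000

Both sides agree, confirming Parseval's theorem.

Σ|x[n]|² = (1/N)Σ|X[k]|² = 25.0000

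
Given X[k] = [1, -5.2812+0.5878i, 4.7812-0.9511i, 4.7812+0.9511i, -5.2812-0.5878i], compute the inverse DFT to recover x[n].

x[n] = (1/5) Σ(k=0 to 4) X[k] · e^(2πikn/5)

Computing each x[n]:
x[0] = 0
x[1] = -2
x[2] = 2
x[3] = 3
x[4] = -2

x = [0, -2, 2, 3, -2]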